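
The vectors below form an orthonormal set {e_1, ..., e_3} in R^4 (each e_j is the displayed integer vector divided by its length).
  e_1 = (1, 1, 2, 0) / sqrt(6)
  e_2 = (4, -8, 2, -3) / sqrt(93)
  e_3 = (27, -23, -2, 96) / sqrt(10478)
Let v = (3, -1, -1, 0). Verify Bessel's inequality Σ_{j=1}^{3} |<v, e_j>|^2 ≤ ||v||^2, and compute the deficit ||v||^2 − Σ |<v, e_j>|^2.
Σ |<v, e_j>|^2 = 770/169; ||v||^2 = 11; deficit = 1089/169

Write each e_j = u_j / sqrt(<u_j, u_j>) where u_j is the displayed integer vector. Then <v, e_j> = <v, u_j> / sqrt(<u_j, u_j>), so |<v, e_j>|^2 = <v, u_j>^2 / <u_j, u_j>.
Coefficients: <v, e_1> = 0/sqrt(6), <v, e_2> = 18/sqrt(93), <v, e_3> = 106/sqrt(10478).
Square and sum: Σ |<v, e_j>|^2 = 770/169.
Compute ||v||^2 = v·v = 11.
Deficit = 11 − 770/169 = 1089/169 ≥ 0, confirming Bessel's inequality. (The deficit equals ||v − Σ <v,e_j> e_j||^2, the squared distance from v to span{e_j}.)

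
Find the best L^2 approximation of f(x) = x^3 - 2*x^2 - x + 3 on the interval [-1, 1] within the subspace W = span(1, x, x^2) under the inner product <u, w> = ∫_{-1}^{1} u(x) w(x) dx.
g(x) = -2*x^2 - 2*x/5 + 3

The best approximation g ∈ W is the orthogonal projection of f onto W. Writing g = a_0 + a_1 x + a_2 x^2, the coefficients solve the normal equations G · a = b where
  G_{ij} = <φ_i, φ_j> and b_i = <f, φ_i>, with φ_0 = 1, φ_1 = x, φ_2 = x^2.
G =
  [2, 0, 2/3]
  [0, 2/3, 0]
  [2/3, 0, 2/5],
b = (14/3, -4/15, 6/5).
Solving gives a_0 = 3, a_1 = -2/5, a_2 = -2, so
  g(x) = -2*x^2 - 2*x/5 + 3.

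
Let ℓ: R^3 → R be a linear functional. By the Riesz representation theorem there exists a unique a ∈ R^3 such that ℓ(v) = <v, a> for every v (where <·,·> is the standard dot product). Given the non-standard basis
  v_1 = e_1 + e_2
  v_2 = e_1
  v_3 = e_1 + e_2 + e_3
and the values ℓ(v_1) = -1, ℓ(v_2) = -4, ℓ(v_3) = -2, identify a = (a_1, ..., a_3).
a = (-4, 3, -1)

Write a = (a_1, ..., a_3) in the standard basis. For each basis vector v_i, ℓ(v_i) = <v_i, a> is a linear equation in the a_j's. Collect the n equations into a matrix system V a = ℓ, where row i of V is v_i (expressed in the standard basis). Since V is invertible (lower-triangular with 1s on the diagonal, up to permutation), solve by back-substitution:
  V =
[[1, 1, 0],
 [1, 0, 0],
 [1, 1, 1]]
  V a = (-1, -4, -2)
Solving gives a = (-4, 3, -1).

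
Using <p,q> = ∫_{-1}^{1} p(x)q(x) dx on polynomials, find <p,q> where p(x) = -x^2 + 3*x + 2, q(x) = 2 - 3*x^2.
<p,q> = 58/15

Expand the product: p(x)·q(x) = 3*x^4 - 9*x^3 - 8*x^2 + 6*x + 4.
∫_{-1}^{1} of each monomial x^k gives [2/(k+1) if k even, 0 if k odd]. Integrating term-by-term (or equivalently evaluating the antiderivative F(x) = 3*x^5/5 - 9*x^4/4 - 8*x^3/3 + 3*x^2 + 4*x at the endpoints):
  F(1) − F(−1) = 161/60 − (-71/60) = 58/15.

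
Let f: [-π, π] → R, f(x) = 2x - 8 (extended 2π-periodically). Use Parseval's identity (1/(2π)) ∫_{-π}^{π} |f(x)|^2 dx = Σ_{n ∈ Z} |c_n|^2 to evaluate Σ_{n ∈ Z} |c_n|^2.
Σ |c_n|^2 = 4π^2/3 + 64

Expand and integrate term by term over [-π, π]:
  ∫ (2x)^2 dx = 4·(2π^3/3); ∫ 2·2·(-8)·x dx = 0 (odd integrand); ∫ (-8)^2 dx = 64·2π.
So (1/(2π)) ∫_{-π}^{π} (2x - 8)^2 dx = 4π^2/3 + 64 = 4π^2/3 + 64.
Parseval ⇒ Σ |c_n|^2 = 4π^2/3 + 64.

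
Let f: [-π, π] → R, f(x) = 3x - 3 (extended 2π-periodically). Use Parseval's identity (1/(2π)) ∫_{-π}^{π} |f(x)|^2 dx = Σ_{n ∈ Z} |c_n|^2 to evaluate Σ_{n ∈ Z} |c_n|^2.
Σ |c_n|^2 = 3π^2 + 9

Expand and integrate term by term over [-π, π]:
  ∫ (3x)^2 dx = 9·(2π^3/3); ∫ 2·3·(-3)·x dx = 0 (odd integrand); ∫ (-3)^2 dx = 9·2π.
So (1/(2π)) ∫_{-π}^{π} (3x - 3)^2 dx = 9π^2/3 + 9 = 3π^2 + 9.
Parseval ⇒ Σ |c_n|^2 = 3π^2 + 9.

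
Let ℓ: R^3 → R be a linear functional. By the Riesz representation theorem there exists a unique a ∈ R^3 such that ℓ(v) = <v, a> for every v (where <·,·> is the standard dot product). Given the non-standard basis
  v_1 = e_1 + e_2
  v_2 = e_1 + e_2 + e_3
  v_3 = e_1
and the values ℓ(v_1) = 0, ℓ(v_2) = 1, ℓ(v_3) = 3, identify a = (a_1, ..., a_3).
a = (3, -3, 1)

Write a = (a_1, ..., a_3) in the standard basis. For each basis vector v_i, ℓ(v_i) = <v_i, a> is a linear equation in the a_j's. Collect the n equations into a matrix system V a = ℓ, where row i of V is v_i (expressed in the standard basis). Since V is invertible (lower-triangular with 1s on the diagonal, up to permutation), solve by back-substitution:
  V =
[[1, 1, 0],
 [1, 1, 1],
 [1, 0, 0]]
  V a = (0, 1, 3)
Solving gives a = (3, -3, 1).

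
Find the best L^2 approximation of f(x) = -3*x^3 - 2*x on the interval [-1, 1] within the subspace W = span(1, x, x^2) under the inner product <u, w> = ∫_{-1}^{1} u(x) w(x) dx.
g(x) = -19*x/5

The best approximation g ∈ W is the orthogonal projection of f onto W. Writing g = a_0 + a_1 x + a_2 x^2, the coefficients solve the normal equations G · a = b where
  G_{ij} = <φ_i, φ_j> and b_i = <f, φ_i>, with φ_0 = 1, φ_1 = x, φ_2 = x^2.
G =
  [2, 0, 2/3]
  [0, 2/3, 0]
  [2/3, 0, 2/5],
b = (0, -38/15, 0).
Solving gives a_0 = 0, a_1 = -19/5, a_2 = 0, so
  g(x) = -19*x/5.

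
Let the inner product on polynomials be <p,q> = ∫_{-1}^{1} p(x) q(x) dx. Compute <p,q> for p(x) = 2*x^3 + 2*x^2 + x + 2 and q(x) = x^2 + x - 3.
<p,q> = -62/5

Expand the product: p(x)·q(x) = 2*x^5 + 4*x^4 - 3*x^3 - 3*x^2 - x - 6.
∫_{-1}^{1} of each monomial x^k gives [2/(k+1) if k even, 0 if k odd]. Integrating term-by-term (or equivalently evaluating the antiderivative F(x) = x^6/3 + 4*x^5/5 - 3*x^4/4 - x^3 - x^2/2 - 6*x at the endpoints):
  F(1) − F(−1) = -427/60 − (317/60) = -62/5.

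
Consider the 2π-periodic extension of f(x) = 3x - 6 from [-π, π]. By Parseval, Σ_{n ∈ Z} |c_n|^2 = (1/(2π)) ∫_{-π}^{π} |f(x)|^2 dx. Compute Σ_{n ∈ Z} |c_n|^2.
Σ |c_n|^2 = 3π^2 + 36

Expand and integrate term by term over [-π, π]:
  ∫ (3x)^2 dx = 9·(2π^3/3); ∫ 2·3·(-6)·x dx = 0 (odd integrand); ∫ (-6)^2 dx = 36·2π.
So (1/(2π)) ∫_{-π}^{π} (3x - 6)^2 dx = 9π^2/3 + 36 = 3π^2 + 36.
Parseval ⇒ Σ |c_n|^2 = 3π^2 + 36.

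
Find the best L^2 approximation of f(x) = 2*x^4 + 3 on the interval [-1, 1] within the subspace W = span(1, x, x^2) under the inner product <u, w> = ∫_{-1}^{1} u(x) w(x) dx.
g(x) = 12*x^2/7 + 99/35

The best approximation g ∈ W is the orthogonal projection of f onto W. Writing g = a_0 + a_1 x + a_2 x^2, the coefficients solve the normal equations G · a = b where
  G_{ij} = <φ_i, φ_j> and b_i = <f, φ_i>, with φ_0 = 1, φ_1 = x, φ_2 = x^2.
G =
  [2, 0, 2/3]
  [0, 2/3, 0]
  [2/3, 0, 2/5],
b = (34/5, 0, 18/7).
Solving gives a_0 = 99/35, a_1 = 0, a_2 = 12/7, so
  g(x) = 12*x^2/7 + 99/35.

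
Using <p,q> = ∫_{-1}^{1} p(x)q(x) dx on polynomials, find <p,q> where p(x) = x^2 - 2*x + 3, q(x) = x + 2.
<p,q> = 12

Expand the product: p(x)·q(x) = x^3 - x + 6.
∫_{-1}^{1} of each monomial x^k gives [2/(k+1) if k even, 0 if k odd]. Integrating term-by-term (or equivalently evaluating the antiderivative F(x) = x^4/4 - x^2/2 + 6*x at the endpoints):
  F(1) − F(−1) = 23/4 − (-25/4) = 12.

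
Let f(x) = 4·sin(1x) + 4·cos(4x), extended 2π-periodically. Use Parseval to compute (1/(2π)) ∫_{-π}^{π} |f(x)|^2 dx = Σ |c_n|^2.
Σ |c_n|^2 = 16

Expand |f|^2 and use orthogonality of {sin(nx), cos(mx)} on [-π, π]:
  ∫_{-π}^{π} sin(nx)^2 dx = π, ∫ cos(mx)^2 dx = π, and cross terms integrate to 0.
So ∫_{-π}^{π} f(x)^2 dx = 4^2 · π + 4^2 · π = (16 + 16)π.
Divide by 2π: (16 + 16)/2 = 16.
By Parseval, this equals Σ |c_n|^2.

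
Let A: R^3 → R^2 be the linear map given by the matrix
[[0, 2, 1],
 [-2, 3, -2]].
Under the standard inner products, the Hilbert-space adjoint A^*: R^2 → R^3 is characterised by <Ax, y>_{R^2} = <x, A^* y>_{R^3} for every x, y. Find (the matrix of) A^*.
A^* = A^T =
[[0, -2],
 [2, 3],
 [1, -2]]

For real matrices with standard dot products, the defining identity <Ax, y> = <x, A^* y> gives (Ax)^T y = x^T (A^*) y, i.e. x^T A^T y = x^T (A^*) y. Since this holds for all x, y, we must have A^* = A^T. Therefore
A^* =
[[0, -2],
 [2, 3],
 [1, -2]].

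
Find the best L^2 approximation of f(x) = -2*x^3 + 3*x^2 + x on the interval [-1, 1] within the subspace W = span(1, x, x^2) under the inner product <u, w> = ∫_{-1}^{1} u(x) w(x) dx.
g(x) = 3*x^2 - x/5

The best approximation g ∈ W is the orthogonal projection of f onto W. Writing g = a_0 + a_1 x + a_2 x^2, the coefficients solve the normal equations G · a = b where
  G_{ij} = <φ_i, φ_j> and b_i = <f, φ_i>, with φ_0 = 1, φ_1 = x, φ_2 = x^2.
G =
  [2, 0, 2/3]
  [0, 2/3, 0]
  [2/3, 0, 2/5],
b = (2, -2/15, 6/5).
Solving gives a_0 = 0, a_1 = -1/5, a_2 = 3, so
  g(x) = 3*x^2 - x/5.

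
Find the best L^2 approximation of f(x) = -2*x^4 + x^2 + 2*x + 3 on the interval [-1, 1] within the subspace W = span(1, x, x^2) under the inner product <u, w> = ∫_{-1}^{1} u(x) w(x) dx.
g(x) = -5*x^2/7 + 2*x + 111/35

The best approximation g ∈ W is the orthogonal projection of f onto W. Writing g = a_0 + a_1 x + a_2 x^2, the coefficients solve the normal equations G · a = b where
  G_{ij} = <φ_i, φ_j> and b_i = <f, φ_i>, with φ_0 = 1, φ_1 = x, φ_2 = x^2.
G =
  [2, 0, 2/3]
  [0, 2/3, 0]
  [2/3, 0, 2/5],
b = (88/15, 4/3, 64/35).
Solving gives a_0 = 111/35, a_1 = 2, a_2 = -5/7, so
  g(x) = -5*x^2/7 + 2*x + 111/35.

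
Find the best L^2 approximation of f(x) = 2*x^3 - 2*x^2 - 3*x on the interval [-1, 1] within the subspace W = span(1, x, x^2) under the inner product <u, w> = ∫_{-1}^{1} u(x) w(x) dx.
g(x) = -2*x^2 - 9*x/5

The best approximation g ∈ W is the orthogonal projection of f onto W. Writing g = a_0 + a_1 x + a_2 x^2, the coefficients solve the normal equations G · a = b where
  G_{ij} = <φ_i, φ_j> and b_i = <f, φ_i>, with φ_0 = 1, φ_1 = x, φ_2 = x^2.
G =
  [2, 0, 2/3]
  [0, 2/3, 0]
  [2/3, 0, 2/5],
b = (-4/3, -6/5, -4/5).
Solving gives a_0 = 0, a_1 = -9/5, a_2 = -2, so
  g(x) = -2*x^2 - 9*x/5.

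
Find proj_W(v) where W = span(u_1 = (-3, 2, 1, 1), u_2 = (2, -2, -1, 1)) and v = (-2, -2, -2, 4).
proj_W(v) = (-4/5, -6/5, -3/5, 23/5)

Set up U = [u_1 | ... | u_2] ∈ R^(4×2). The projector onto W = col(U) is P = U (U^T U)^(-1) U^T.
Compute U^T U =
  [15, -10]
  [-10, 10],
and U^T v = (4, 6).
Solve U^T U · c = U^T v for the coefficients: c = (2, 13/5). The projection is proj_W(v) = U c.
Check: (v - proj_W(v)) · u_1 = 0  (should be 0).
Check: (v - proj_W(v)) · u_2 = 0  (should be 0).
Result: proj_W(v) = (-4/5, -6/5, -3/5, 23/5).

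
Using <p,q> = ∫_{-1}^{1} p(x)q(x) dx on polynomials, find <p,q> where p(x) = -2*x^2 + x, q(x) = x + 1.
<p,q> = -2/3

Expand the product: p(x)·q(x) = -2*x^3 - x^2 + x.
∫_{-1}^{1} of each monomial x^k gives [2/(k+1) if k even, 0 if k odd]. Integrating term-by-term (or equivalently evaluating the antiderivative F(x) = -x^4/2 - x^3/3 + x^2/2 at the endpoints):
  F(1) − F(−1) = -1/3 − (1/3) = -2/3.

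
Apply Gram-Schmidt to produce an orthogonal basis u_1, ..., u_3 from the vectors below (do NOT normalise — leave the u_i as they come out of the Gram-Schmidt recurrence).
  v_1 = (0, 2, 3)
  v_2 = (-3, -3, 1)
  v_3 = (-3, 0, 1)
Orthogonal basis:
  u_1 = (0, 2, 3)
  u_2 = (-3, -33/13, 22/13)
  u_3 = (-297/238, 243/238, -81/119)

Apply the Gram-Schmidt recurrence
  u_1 = v_1
  u_i = v_i − Σ_{j<i} ((v_i · u_j) / (u_j · u_j)) · u_j.

Step by step this gives:
  u_1 = (0, 2, 3)
  u_2 = (-3, -33/13, 22/13)
  u_3 = (-297/238, 243/238, -81/119)

Orthogonality check:
  u_2 · u_1 = 0 (should be 0)
  u_3 · u_1 = 0 (should be 0)
  u_3 · u_2 = 0 (should be 0)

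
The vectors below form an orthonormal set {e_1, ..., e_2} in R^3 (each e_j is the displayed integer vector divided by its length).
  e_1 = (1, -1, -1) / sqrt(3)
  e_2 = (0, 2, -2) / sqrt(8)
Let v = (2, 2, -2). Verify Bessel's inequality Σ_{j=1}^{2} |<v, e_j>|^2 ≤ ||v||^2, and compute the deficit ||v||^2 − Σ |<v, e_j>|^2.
Σ |<v, e_j>|^2 = 28/3; ||v||^2 = 12; deficit = 8/3

Write each e_j = u_j / sqrt(<u_j, u_j>) where u_j is the displayed integer vector. Then <v, e_j> = <v, u_j> / sqrt(<u_j, u_j>), so |<v, e_j>|^2 = <v, u_j>^2 / <u_j, u_j>.
Coefficients: <v, e_1> = 2/sqrt(3), <v, e_2> = 8/sqrt(8).
Square and sum: Σ |<v, e_j>|^2 = 28/3.
Compute ||v||^2 = v·v = 12.
Deficit = 12 − 28/3 = 8/3 ≥ 0, confirming Bessel's inequality. (The deficit equals ||v − Σ <v,e_j> e_j||^2, the squared distance from v to span{e_j}.)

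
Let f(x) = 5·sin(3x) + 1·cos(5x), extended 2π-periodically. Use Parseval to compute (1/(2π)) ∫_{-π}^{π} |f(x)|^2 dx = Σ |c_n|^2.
Σ |c_n|^2 = 13

Expand |f|^2 and use orthogonality of {sin(nx), cos(mx)} on [-π, π]:
  ∫_{-π}^{π} sin(nx)^2 dx = π, ∫ cos(mx)^2 dx = π, and cross terms integrate to 0.
So ∫_{-π}^{π} f(x)^2 dx = 5^2 · π + 1^2 · π = (25 + 1)π.
Divide by 2π: (25 + 1)/2 = 13.
By Parseval, this equals Σ |c_n|^2.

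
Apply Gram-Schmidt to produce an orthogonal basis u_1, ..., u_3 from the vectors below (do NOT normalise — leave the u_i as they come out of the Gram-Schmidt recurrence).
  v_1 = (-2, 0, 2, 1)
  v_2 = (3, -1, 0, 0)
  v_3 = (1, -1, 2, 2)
Orthogonal basis:
  u_1 = (-2, 0, 2, 1)
  u_2 = (5/3, -1, 4/3, 2/3)
  u_3 = (1/27, 1/9, -10/27, 22/27)

Apply the Gram-Schmidt recurrence
  u_1 = v_1
  u_i = v_i − Σ_{j<i} ((v_i · u_j) / (u_j · u_j)) · u_j.

Step by step this gives:
  u_1 = (-2, 0, 2, 1)
  u_2 = (5/3, -1, 4/3, 2/3)
  u_3 = (1/27, 1/9, -10/27, 22/27)

Orthogonality check:
  u_2 · u_1 = 0 (should be 0)
  u_3 · u_1 = 0 (should be 0)
  u_3 · u_2 = 0 (should be 0)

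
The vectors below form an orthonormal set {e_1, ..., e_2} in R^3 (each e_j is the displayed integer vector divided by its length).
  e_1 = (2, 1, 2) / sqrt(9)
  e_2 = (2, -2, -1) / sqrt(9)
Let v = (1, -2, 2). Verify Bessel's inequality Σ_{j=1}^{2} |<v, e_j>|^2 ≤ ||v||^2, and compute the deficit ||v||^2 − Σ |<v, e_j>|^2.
Σ |<v, e_j>|^2 = 32/9; ||v||^2 = 9; deficit = 49/9

Write each e_j = u_j / sqrt(<u_j, u_j>) where u_j is the displayed integer vector. Then <v, e_j> = <v, u_j> / sqrt(<u_j, u_j>), so |<v, e_j>|^2 = <v, u_j>^2 / <u_j, u_j>.
Coefficients: <v, e_1> = 4/sqrt(9), <v, e_2> = 4/sqrt(9).
Square and sum: Σ |<v, e_j>|^2 = 32/9.
Compute ||v||^2 = v·v = 9.
Deficit = 9 − 32/9 = 49/9 ≥ 0, confirming Bessel's inequality. (The deficit equals ||v − Σ <v,e_j> e_j||^2, the squared distance from v to span{e_j}.)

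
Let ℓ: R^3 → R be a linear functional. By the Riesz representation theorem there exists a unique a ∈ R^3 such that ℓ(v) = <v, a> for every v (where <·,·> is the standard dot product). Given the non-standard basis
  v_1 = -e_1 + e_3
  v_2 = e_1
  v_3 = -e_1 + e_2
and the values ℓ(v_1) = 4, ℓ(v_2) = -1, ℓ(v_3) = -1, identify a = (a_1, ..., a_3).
a = (-1, -2, 3)

Write a = (a_1, ..., a_3) in the standard basis. For each basis vector v_i, ℓ(v_i) = <v_i, a> is a linear equation in the a_j's. Collect the n equations into a matrix system V a = ℓ, where row i of V is v_i (expressed in the standard basis). Since V is invertible (lower-triangular with 1s on the diagonal, up to permutation), solve by back-substitution:
  V =
[[-1, 0, 1],
 [1, 0, 0],
 [-1, 1, 0]]
  V a = (4, -1, -1)
Solving gives a = (-1, -2, 3).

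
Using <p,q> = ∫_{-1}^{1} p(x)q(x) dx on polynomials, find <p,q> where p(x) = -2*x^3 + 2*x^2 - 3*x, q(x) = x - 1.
<p,q> = -62/15

Expand the product: p(x)·q(x) = -2*x^4 + 4*x^3 - 5*x^2 + 3*x.
∫_{-1}^{1} of each monomial x^k gives [2/(k+1) if k even, 0 if k odd]. Integrating term-by-term (or equivalently evaluating the antiderivative F(x) = -2*x^5/5 + x^4 - 5*x^3/3 + 3*x^2/2 at the endpoints):
  F(1) − F(−1) = 13/30 − (137/30) = -62/15.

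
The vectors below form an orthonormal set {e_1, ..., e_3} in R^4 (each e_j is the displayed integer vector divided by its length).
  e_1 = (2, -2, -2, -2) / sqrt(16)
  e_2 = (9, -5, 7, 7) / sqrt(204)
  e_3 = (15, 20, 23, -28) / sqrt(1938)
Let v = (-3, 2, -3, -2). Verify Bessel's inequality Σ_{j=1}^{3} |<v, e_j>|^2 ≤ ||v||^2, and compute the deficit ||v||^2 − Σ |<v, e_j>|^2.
Σ |<v, e_j>|^2 = 486/19; ||v||^2 = 26; deficit = 8/19

Write each e_j = u_j / sqrt(<u_j, u_j>) where u_j is the displayed integer vector. Then <v, e_j> = <v, u_j> / sqrt(<u_j, u_j>), so |<v, e_j>|^2 = <v, u_j>^2 / <u_j, u_j>.
Coefficients: <v, e_1> = 0/sqrt(16), <v, e_2> = -72/sqrt(204), <v, e_3> = -18/sqrt(1938).
Square and sum: Σ |<v, e_j>|^2 = 486/19.
Compute ||v||^2 = v·v = 26.
Deficit = 26 − 486/19 = 8/19 ≥ 0, confirming Bessel's inequality. (The deficit equals ||v − Σ <v,e_j> e_j||^2, the squared distance from v to span{e_j}.)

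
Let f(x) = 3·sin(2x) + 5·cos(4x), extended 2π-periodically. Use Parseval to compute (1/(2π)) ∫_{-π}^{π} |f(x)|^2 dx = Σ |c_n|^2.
Σ |c_n|^2 = 17

Expand |f|^2 and use orthogonality of {sin(nx), cos(mx)} on [-π, π]:
  ∫_{-π}^{π} sin(nx)^2 dx = π, ∫ cos(mx)^2 dx = π, and cross terms integrate to 0.
So ∫_{-π}^{π} f(x)^2 dx = 3^2 · π + 5^2 · π = (9 + 25)π.
Divide by 2π: (9 + 25)/2 = 17.
By Parseval, this equals Σ |c_n|^2.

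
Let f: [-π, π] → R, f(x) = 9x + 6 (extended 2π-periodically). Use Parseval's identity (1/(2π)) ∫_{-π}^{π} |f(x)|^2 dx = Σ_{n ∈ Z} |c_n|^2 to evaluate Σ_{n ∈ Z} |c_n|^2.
Σ |c_n|^2 = 27π^2 + 36

Expand and integrate term by term over [-π, π]:
  ∫ (9x)^2 dx = 81·(2π^3/3); ∫ 2·9·(6)·x dx = 0 (odd integrand); ∫ 6^2 dx = 36·2π.
So (1/(2π)) ∫_{-π}^{π} (9x + 6)^2 dx = 81π^2/3 + 36 = 27π^2 + 36.
Parseval ⇒ Σ |c_n|^2 = 27π^2 + 36.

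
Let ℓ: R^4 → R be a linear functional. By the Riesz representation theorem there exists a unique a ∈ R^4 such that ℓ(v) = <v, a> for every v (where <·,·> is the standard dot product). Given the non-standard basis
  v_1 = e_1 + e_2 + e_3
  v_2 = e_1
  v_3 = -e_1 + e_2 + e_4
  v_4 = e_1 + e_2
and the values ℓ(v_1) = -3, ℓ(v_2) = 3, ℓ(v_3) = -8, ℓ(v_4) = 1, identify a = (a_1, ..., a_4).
a = (3, -2, -4, -3)

Write a = (a_1, ..., a_4) in the standard basis. For each basis vector v_i, ℓ(v_i) = <v_i, a> is a linear equation in the a_j's. Collect the n equations into a matrix system V a = ℓ, where row i of V is v_i (expressed in the standard basis). Since V is invertible (lower-triangular with 1s on the diagonal, up to permutation), solve by back-substitution:
  V =
[[1, 1, 1, 0],
 [1, 0, 0, 0],
 [-1, 1, 0, 1],
 [1, 1, 0, 0]]
  V a = (-3, 3, -8, 1)
Solving gives a = (3, -2, -4, -3).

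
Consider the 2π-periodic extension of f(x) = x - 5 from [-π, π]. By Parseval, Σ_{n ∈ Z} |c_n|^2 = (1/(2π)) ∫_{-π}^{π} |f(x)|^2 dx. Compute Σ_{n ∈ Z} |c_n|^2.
Σ |c_n|^2 = π^2/3 + 25

Expand and integrate term by term over [-π, π]:
  ∫ (x)^2 dx = 1·(2π^3/3); ∫ 2·1·(-5)·x dx = 0 (odd integrand); ∫ (-5)^2 dx = 25·2π.
So (1/(2π)) ∫_{-π}^{π} (x - 5)^2 dx = 1π^2/3 + 25 = π^2/3 + 25.
Parseval ⇒ Σ |c_n|^2 = π^2/3 + 25.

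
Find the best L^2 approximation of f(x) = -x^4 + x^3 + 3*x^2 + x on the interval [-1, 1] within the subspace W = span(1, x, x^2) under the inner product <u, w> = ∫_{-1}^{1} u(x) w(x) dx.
g(x) = 15*x^2/7 + 8*x/5 + 3/35

The best approximation g ∈ W is the orthogonal projection of f onto W. Writing g = a_0 + a_1 x + a_2 x^2, the coefficients solve the normal equations G · a = b where
  G_{ij} = <φ_i, φ_j> and b_i = <f, φ_i>, with φ_0 = 1, φ_1 = x, φ_2 = x^2.
G =
  [2, 0, 2/3]
  [0, 2/3, 0]
  [2/3, 0, 2/5],
b = (8/5, 16/15, 32/35).
Solving gives a_0 = 3/35, a_1 = 8/5, a_2 = 15/7, so
  g(x) = 15*x^2/7 + 8*x/5 + 3/35.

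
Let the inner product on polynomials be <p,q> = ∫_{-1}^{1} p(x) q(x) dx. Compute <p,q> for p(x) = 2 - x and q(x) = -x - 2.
<p,q> = -22/3

Expand the product: p(x)·q(x) = x^2 - 4.
∫_{-1}^{1} of each monomial x^k gives [2/(k+1) if k even, 0 if k odd]. Integrating term-by-term (or equivalently evaluating the antiderivative F(x) = x^3/3 - 4*x at the endpoints):
  F(1) − F(−1) = -11/3 − (11/3) = -22/3.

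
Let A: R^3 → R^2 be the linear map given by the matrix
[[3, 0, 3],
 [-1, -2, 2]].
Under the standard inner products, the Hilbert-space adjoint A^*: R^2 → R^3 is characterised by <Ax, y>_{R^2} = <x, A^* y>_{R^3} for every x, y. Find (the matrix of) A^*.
A^* = A^T =
[[3, -1],
 [0, -2],
 [3, 2]]

For real matrices with standard dot products, the defining identity <Ax, y> = <x, A^* y> gives (Ax)^T y = x^T (A^*) y, i.e. x^T A^T y = x^T (A^*) y. Since this holds for all x, y, we must have A^* = A^T. Therefore
A^* =
[[3, -1],
 [0, -2],
 [3, 2]].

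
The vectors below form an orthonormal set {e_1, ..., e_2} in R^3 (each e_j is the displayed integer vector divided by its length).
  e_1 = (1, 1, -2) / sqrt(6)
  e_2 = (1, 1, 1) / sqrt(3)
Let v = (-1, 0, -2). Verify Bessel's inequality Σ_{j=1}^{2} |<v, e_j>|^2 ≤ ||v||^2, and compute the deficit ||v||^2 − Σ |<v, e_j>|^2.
Σ |<v, e_j>|^2 = 9/2; ||v||^2 = 5; deficit = 1/2

Write each e_j = u_j / sqrt(<u_j, u_j>) where u_j is the displayed integer vector. Then <v, e_j> = <v, u_j> / sqrt(<u_j, u_j>), so |<v, e_j>|^2 = <v, u_j>^2 / <u_j, u_j>.
Coefficients: <v, e_1> = 3/sqrt(6), <v, e_2> = -3/sqrt(3).
Square and sum: Σ |<v, e_j>|^2 = 9/2.
Compute ||v||^2 = v·v = 5.
Deficit = 5 − 9/2 = 1/2 ≥ 0, confirming Bessel's inequality. (The deficit equals ||v − Σ <v,e_j> e_j||^2, the squared distance from v to span{e_j}.)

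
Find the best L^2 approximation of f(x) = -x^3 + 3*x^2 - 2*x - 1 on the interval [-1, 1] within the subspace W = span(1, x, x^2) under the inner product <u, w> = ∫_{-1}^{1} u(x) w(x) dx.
g(x) = 3*x^2 - 13*x/5 - 1

The best approximation g ∈ W is the orthogonal projection of f onto W. Writing g = a_0 + a_1 x + a_2 x^2, the coefficients solve the normal equations G · a = b where
  G_{ij} = <φ_i, φ_j> and b_i = <f, φ_i>, with φ_0 = 1, φ_1 = x, φ_2 = x^2.
G =
  [2, 0, 2/3]
  [0, 2/3, 0]
  [2/3, 0, 2/5],
b = (0, -26/15, 8/15).
Solving gives a_0 = -1, a_1 = -13/5, a_2 = 3, so
  g(x) = 3*x^2 - 13*x/5 - 1.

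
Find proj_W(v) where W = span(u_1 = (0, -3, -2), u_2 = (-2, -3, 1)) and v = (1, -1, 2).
proj_W(v) = (-92/133, -33/133, 116/133)

Set up U = [u_1 | ... | u_2] ∈ R^(3×2). The projector onto W = col(U) is P = U (U^T U)^(-1) U^T.
Compute U^T U =
  [13, 7]
  [7, 14],
and U^T v = (-1, 3).
Solve U^T U · c = U^T v for the coefficients: c = (-5/19, 46/133). The projection is proj_W(v) = U c.
Check: (v - proj_W(v)) · u_1 = 0  (should be 0).
Check: (v - proj_W(v)) · u_2 = 0  (should be 0).
Result: proj_W(v) = (-92/133, -33/133, 116/133).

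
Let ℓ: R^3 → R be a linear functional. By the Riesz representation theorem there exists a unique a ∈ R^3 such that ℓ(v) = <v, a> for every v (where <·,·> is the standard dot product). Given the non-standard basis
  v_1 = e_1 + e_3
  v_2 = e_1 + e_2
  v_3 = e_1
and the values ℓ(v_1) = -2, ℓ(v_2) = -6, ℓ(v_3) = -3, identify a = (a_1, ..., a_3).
a = (-3, -3, 1)

Write a = (a_1, ..., a_3) in the standard basis. For each basis vector v_i, ℓ(v_i) = <v_i, a> is a linear equation in the a_j's. Collect the n equations into a matrix system V a = ℓ, where row i of V is v_i (expressed in the standard basis). Since V is invertible (lower-triangular with 1s on the diagonal, up to permutation), solve by back-substitution:
  V =
[[1, 0, 1],
 [1, 1, 0],
 [1, 0, 0]]
  V a = (-2, -6, -3)
Solving gives a = (-3, -3, 1).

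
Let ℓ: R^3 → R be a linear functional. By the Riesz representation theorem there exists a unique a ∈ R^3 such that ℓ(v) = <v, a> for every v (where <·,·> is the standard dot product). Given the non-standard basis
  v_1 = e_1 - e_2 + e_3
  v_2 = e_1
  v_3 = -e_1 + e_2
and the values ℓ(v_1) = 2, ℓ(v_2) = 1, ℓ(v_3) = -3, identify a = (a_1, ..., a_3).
a = (1, -2, -1)

Write a = (a_1, ..., a_3) in the standard basis. For each basis vector v_i, ℓ(v_i) = <v_i, a> is a linear equation in the a_j's. Collect the n equations into a matrix system V a = ℓ, where row i of V is v_i (expressed in the standard basis). Since V is invertible (lower-triangular with 1s on the diagonal, up to permutation), solve by back-substitution:
  V =
[[1, -1, 1],
 [1, 0, 0],
 [-1, 1, 0]]
  V a = (2, 1, -3)
Solving gives a = (1, -2, -1).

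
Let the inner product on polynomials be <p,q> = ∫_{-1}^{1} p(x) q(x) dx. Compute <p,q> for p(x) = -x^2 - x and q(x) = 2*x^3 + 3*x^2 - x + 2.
<p,q> = -8/3

Expand the product: p(x)·q(x) = -2*x^5 - 5*x^4 - 2*x^3 - x^2 - 2*x.
∫_{-1}^{1} of each monomial x^k gives [2/(k+1) if k even, 0 if k odd]. Integrating term-by-term (or equivalently evaluating the antiderivative F(x) = -x^6/3 - x^5 - x^4/2 - x^3/3 - x^2 at the endpoints):
  F(1) − F(−1) = -19/6 − (-1/2) = -8/3.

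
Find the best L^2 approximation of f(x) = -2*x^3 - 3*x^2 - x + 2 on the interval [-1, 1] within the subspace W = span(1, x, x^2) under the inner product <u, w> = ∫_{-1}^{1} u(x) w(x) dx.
g(x) = -3*x^2 - 11*x/5 + 2

The best approximation g ∈ W is the orthogonal projection of f onto W. Writing g = a_0 + a_1 x + a_2 x^2, the coefficients solve the normal equations G · a = b where
  G_{ij} = <φ_i, φ_j> and b_i = <f, φ_i>, with φ_0 = 1, φ_1 = x, φ_2 = x^2.
G =
  [2, 0, 2/3]
  [0, 2/3, 0]
  [2/3, 0, 2/5],
b = (2, -22/15, 2/15).
Solving gives a_0 = 2, a_1 = -11/5, a_2 = -3, so
  g(x) = -3*x^2 - 11*x/5 + 2.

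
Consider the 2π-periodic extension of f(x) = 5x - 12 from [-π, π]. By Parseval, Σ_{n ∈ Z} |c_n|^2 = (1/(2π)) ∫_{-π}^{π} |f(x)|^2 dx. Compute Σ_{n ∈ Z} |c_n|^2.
Σ |c_n|^2 = 25π^2/3 + 144

Expand and integrate term by term over [-π, π]:
  ∫ (5x)^2 dx = 25·(2π^3/3); ∫ 2·5·(-12)·x dx = 0 (odd integrand); ∫ (-12)^2 dx = 144·2π.
So (1/(2π)) ∫_{-π}^{π} (5x - 12)^2 dx = 25π^2/3 + 144 = 25π^2/3 + 144.
Parseval ⇒ Σ |c_n|^2 = 25π^2/3 + 144.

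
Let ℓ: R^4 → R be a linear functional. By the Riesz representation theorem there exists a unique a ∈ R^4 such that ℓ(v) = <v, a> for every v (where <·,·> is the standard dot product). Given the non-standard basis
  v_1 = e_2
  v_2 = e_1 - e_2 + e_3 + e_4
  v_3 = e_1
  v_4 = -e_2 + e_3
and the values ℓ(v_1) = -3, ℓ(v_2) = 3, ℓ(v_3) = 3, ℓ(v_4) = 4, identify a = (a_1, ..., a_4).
a = (3, -3, 1, -4)

Write a = (a_1, ..., a_4) in the standard basis. For each basis vector v_i, ℓ(v_i) = <v_i, a> is a linear equation in the a_j's. Collect the n equations into a matrix system V a = ℓ, where row i of V is v_i (expressed in the standard basis). Since V is invertible (lower-triangular with 1s on the diagonal, up to permutation), solve by back-substitution:
  V =
[[0, 1, 0, 0],
 [1, -1, 1, 1],
 [1, 0, 0, 0],
 [0, -1, 1, 0]]
  V a = (-3, 3, 3, 4)
Solving gives a = (3, -3, 1, -4).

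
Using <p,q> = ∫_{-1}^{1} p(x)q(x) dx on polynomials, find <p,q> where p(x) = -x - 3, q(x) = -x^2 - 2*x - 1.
<p,q> = 28/3

Expand the product: p(x)·q(x) = x^3 + 5*x^2 + 7*x + 3.
∫_{-1}^{1} of each monomial x^k gives [2/(k+1) if k even, 0 if k odd]. Integrating term-by-term (or equivalently evaluating the antiderivative F(x) = x^4/4 + 5*x^3/3 + 7*x^2/2 + 3*x at the endpoints):
  F(1) − F(−1) = 101/12 − (-11/12) = 28/3.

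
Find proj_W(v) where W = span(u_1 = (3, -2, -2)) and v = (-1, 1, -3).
proj_W(v) = (3/17, -2/17, -2/17)

Set up U = [u_1 | ... | u_1] ∈ R^(3×1). The projector onto W = col(U) is P = U (U^T U)^(-1) U^T.
Compute U^T U =
  [17],
and U^T v = (1).
Solve U^T U · c = U^T v for the coefficients: c = (1/17). The projection is proj_W(v) = U c.
Check: (v - proj_W(v)) · u_1 = 0  (should be 0).
Result: proj_W(v) = (3/17, -2/17, -2/17).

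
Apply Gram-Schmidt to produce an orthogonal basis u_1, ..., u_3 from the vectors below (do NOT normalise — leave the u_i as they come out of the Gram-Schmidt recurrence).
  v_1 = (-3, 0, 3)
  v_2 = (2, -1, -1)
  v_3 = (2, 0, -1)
Orthogonal basis:
  u_1 = (-3, 0, 3)
  u_2 = (1/2, -1, 1/2)
  u_3 = (1/3, 1/3, 1/3)

Apply the Gram-Schmidt recurrence
  u_1 = v_1
  u_i = v_i − Σ_{j<i} ((v_i · u_j) / (u_j · u_j)) · u_j.

Step by step this gives:
  u_1 = (-3, 0, 3)
  u_2 = (1/2, -1, 1/2)
  u_3 = (1/3, 1/3, 1/3)

Orthogonality check:
  u_2 · u_1 = 0 (should be 0)
  u_3 · u_1 = 0 (should be 0)
  u_3 · u_2 = 0 (should be 0)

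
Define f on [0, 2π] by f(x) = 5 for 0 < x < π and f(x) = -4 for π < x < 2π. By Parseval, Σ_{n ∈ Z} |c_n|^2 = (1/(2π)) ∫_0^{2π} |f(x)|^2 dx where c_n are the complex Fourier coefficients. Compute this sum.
Σ |c_n|^2 = 41/2

Parseval equates the L^2 energy of f (normalised by 1/(2π)) with the ℓ^2 sum of its Fourier coefficients: (1/(2π)) ∫_0^{2π} |f|^2 = Σ |c_n|^2.
Compute the left side: (1/(2π)) [∫_0^π 5^2 dx + ∫_π^{2π} (-4)^2 dx] = (1/(2π)) · (25π + 16π) = (25 + 16)/2 = 41/2.
So Σ_{n ∈ Z} |c_n|^2 = 41/2.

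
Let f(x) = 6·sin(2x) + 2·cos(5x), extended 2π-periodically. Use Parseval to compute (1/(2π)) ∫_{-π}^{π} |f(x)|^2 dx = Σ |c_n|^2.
Σ |c_n|^2 = 20

Expand |f|^2 and use orthogonality of {sin(nx), cos(mx)} on [-π, π]:
  ∫_{-π}^{π} sin(nx)^2 dx = π, ∫ cos(mx)^2 dx = π, and cross terms integrate to 0.
So ∫_{-π}^{π} f(x)^2 dx = 6^2 · π + 2^2 · π = (36 + 4)π.
Divide by 2π: (36 + 4)/2 = 20.
By Parseval, this equals Σ |c_n|^2.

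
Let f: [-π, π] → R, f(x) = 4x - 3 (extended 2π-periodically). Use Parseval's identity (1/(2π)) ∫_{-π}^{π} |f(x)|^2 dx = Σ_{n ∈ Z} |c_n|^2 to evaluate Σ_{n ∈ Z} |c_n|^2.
Σ |c_n|^2 = 16π^2/3 + 9

Expand and integrate term by term over [-π, π]:
  ∫ (4x)^2 dx = 16·(2π^3/3); ∫ 2·4·(-3)·x dx = 0 (odd integrand); ∫ (-3)^2 dx = 9·2π.
So (1/(2π)) ∫_{-π}^{π} (4x - 3)^2 dx = 16π^2/3 + 9 = 16π^2/3 + 9.
Parseval ⇒ Σ |c_n|^2 = 16π^2/3 + 9.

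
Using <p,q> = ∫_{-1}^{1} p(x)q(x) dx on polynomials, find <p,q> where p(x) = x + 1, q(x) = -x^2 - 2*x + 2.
<p,q> = 2

Expand the product: p(x)·q(x) = -x^3 - 3*x^2 + 2.
∫_{-1}^{1} of each monomial x^k gives [2/(k+1) if k even, 0 if k odd]. Integrating term-by-term (or equivalently evaluating the antiderivative F(x) = -x^4/4 - x^3 + 2*x at the endpoints):
  F(1) − F(−1) = 3/4 − (-5/4) = 2.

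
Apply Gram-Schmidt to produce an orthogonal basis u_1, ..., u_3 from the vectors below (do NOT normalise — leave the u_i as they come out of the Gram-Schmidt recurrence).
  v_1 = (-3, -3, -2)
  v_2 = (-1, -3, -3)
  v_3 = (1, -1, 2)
Orthogonal basis:
  u_1 = (-3, -3, -2)
  u_2 = (16/11, -6/11, -15/11)
  u_3 = (33/47, -77/47, 66/47)

Apply the Gram-Schmidt recurrence
  u_1 = v_1
  u_i = v_i − Σ_{j<i} ((v_i · u_j) / (u_j · u_j)) · u_j.

Step by step this gives:
  u_1 = (-3, -3, -2)
  u_2 = (16/11, -6/11, -15/11)
  u_3 = (33/47, -77/47, 66/47)

Orthogonality check:
  u_2 · u_1 = 0 (should be 0)
  u_3 · u_1 = 0 (should be 0)
  u_3 · u_2 = 0 (should be 0)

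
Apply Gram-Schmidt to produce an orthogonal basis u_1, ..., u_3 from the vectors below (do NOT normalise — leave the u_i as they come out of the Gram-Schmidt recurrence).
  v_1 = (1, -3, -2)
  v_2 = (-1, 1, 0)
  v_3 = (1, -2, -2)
Orthogonal basis:
  u_1 = (1, -3, -2)
  u_2 = (-5/7, 1/7, -4/7)
  u_3 = (1/3, 1/3, -1/3)

Apply the Gram-Schmidt recurrence
  u_1 = v_1
  u_i = v_i − Σ_{j<i} ((v_i · u_j) / (u_j · u_j)) · u_j.

Step by step this gives:
  u_1 = (1, -3, -2)
  u_2 = (-5/7, 1/7, -4/7)
  u_3 = (1/3, 1/3, -1/3)

Orthogonality check:
  u_2 · u_1 = 0 (should be 0)
  u_3 · u_1 = 0 (should be 0)
  u_3 · u_2 = 0 (should be 0)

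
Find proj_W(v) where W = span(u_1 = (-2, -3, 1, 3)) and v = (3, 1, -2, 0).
proj_W(v) = (22/23, 33/23, -11/23, -33/23)

Set up U = [u_1 | ... | u_1] ∈ R^(4×1). The projector onto W = col(U) is P = U (U^T U)^(-1) U^T.
Compute U^T U =
  [23],
and U^T v = (-11).
Solve U^T U · c = U^T v for the coefficients: c = (-11/23). The projection is proj_W(v) = U c.
Check: (v - proj_W(v)) · u_1 = 0  (should be 0).
Result: proj_W(v) = (22/23, 33/23, -11/23, -33/23).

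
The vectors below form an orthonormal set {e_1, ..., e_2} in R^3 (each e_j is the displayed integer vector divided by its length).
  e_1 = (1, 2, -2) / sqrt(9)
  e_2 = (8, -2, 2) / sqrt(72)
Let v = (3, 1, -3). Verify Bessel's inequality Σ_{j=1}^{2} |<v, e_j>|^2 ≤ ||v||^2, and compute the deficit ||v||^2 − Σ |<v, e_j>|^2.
Σ |<v, e_j>|^2 = 17; ||v||^2 = 19; deficit = 2

Write each e_j = u_j / sqrt(<u_j, u_j>) where u_j is the displayed integer vector. Then <v, e_j> = <v, u_j> / sqrt(<u_j, u_j>), so |<v, e_j>|^2 = <v, u_j>^2 / <u_j, u_j>.
Coefficients: <v, e_1> = 11/sqrt(9), <v, e_2> = 16/sqrt(72).
Square and sum: Σ |<v, e_j>|^2 = 17.
Compute ||v||^2 = v·v = 19.
Deficit = 19 − 17 = 2 ≥ 0, confirming Bessel's inequality. (The deficit equals ||v − Σ <v,e_j> e_j||^2, the squared distance from v to span{e_j}.)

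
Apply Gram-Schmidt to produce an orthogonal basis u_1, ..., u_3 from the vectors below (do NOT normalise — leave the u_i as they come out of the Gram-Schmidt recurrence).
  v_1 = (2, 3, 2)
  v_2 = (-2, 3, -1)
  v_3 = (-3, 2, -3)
Orthogonal basis:
  u_1 = (2, 3, 2)
  u_2 = (-40/17, 42/17, -23/17)
  u_3 = (117/229, 26/229, -156/229)

Apply the Gram-Schmidt recurrence
  u_1 = v_1
  u_i = v_i − Σ_{j<i} ((v_i · u_j) / (u_j · u_j)) · u_j.

Step by step this gives:
  u_1 = (2, 3, 2)
  u_2 = (-40/17, 42/17, -23/17)
  u_3 = (117/229, 26/229, -156/229)

Orthogonality check:
  u_2 · u_1 = 0 (should be 0)
  u_3 · u_1 = 0 (should be 0)
  u_3 · u_2 = 0 (should be 0)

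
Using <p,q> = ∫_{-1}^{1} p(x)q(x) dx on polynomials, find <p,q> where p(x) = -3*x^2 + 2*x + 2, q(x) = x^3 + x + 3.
<p,q> = 122/15

Expand the product: p(x)·q(x) = -3*x^5 + 2*x^4 - x^3 - 7*x^2 + 8*x + 6.
∫_{-1}^{1} of each monomial x^k gives [2/(k+1) if k even, 0 if k odd]. Integrating term-by-term (or equivalently evaluating the antiderivative F(x) = -x^6/2 + 2*x^5/5 - x^4/4 - 7*x^3/3 + 4*x^2 + 6*x at the endpoints):
  F(1) − F(−1) = 439/60 − (-49/60) = 122/15.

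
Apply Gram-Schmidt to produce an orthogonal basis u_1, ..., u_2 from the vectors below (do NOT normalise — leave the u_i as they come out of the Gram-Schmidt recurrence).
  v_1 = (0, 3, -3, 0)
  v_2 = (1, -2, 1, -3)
Orthogonal basis:
  u_1 = (0, 3, -3, 0)
  u_2 = (1, -1/2, -1/2, -3)

Apply the Gram-Schmidt recurrence
  u_1 = v_1
  u_i = v_i − Σ_{j<i} ((v_i · u_j) / (u_j · u_j)) · u_j.

Step by step this gives:
  u_1 = (0, 3, -3, 0)
  u_2 = (1, -1/2, -1/2, -3)

Orthogonality check:
  u_2 · u_1 = 0 (should be 0)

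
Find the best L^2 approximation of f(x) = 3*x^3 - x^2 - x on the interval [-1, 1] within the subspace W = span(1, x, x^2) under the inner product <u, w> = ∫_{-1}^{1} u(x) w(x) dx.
g(x) = -x^2 + 4*x/5

The best approximation g ∈ W is the orthogonal projection of f onto W. Writing g = a_0 + a_1 x + a_2 x^2, the coefficients solve the normal equations G · a = b where
  G_{ij} = <φ_i, φ_j> and b_i = <f, φ_i>, with φ_0 = 1, φ_1 = x, φ_2 = x^2.
G =
  [2, 0, 2/3]
  [0, 2/3, 0]
  [2/3, 0, 2/5],
b = (-2/3, 8/15, -2/5).
Solving gives a_0 = 0, a_1 = 4/5, a_2 = -1, so
  g(x) = -x^2 + 4*x/5.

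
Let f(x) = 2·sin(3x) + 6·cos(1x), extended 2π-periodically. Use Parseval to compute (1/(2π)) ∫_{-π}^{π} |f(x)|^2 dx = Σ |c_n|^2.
Σ |c_n|^2 = 20

Expand |f|^2 and use orthogonality of {sin(nx), cos(mx)} on [-π, π]:
  ∫_{-π}^{π} sin(nx)^2 dx = π, ∫ cos(mx)^2 dx = π, and cross terms integrate to 0.
So ∫_{-π}^{π} f(x)^2 dx = 2^2 · π + 6^2 · π = (4 + 36)π.
Divide by 2π: (4 + 36)/2 = 20.
By Parseval, this equals Σ |c_n|^2.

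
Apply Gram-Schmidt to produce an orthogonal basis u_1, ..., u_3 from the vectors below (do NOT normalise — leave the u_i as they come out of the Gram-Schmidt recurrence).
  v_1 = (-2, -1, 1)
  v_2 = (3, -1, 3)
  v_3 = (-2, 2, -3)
Orthogonal basis:
  u_1 = (-2, -1, 1)
  u_2 = (7/3, -4/3, 10/3)
  u_3 = (-7/55, 63/110, 7/22)

Apply the Gram-Schmidt recurrence
  u_1 = v_1
  u_i = v_i − Σ_{j<i} ((v_i · u_j) / (u_j · u_j)) · u_j.

Step by step this gives:
  u_1 = (-2, -1, 1)
  u_2 = (7/3, -4/3, 10/3)
  u_3 = (-7/55, 63/110, 7/22)

Orthogonality check:
  u_2 · u_1 = 0 (should be 0)
  u_3 · u_1 = 0 (should be 0)
  u_3 · u_2 = 0 (should be 0)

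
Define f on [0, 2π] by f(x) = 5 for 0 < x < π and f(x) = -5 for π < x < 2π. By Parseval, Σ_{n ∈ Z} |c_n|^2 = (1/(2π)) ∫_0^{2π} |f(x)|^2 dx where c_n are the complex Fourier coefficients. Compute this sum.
Σ |c_n|^2 = 25

Parseval equates the L^2 energy of f (normalised by 1/(2π)) with the ℓ^2 sum of its Fourier coefficients: (1/(2π)) ∫_0^{2π} |f|^2 = Σ |c_n|^2.
Compute the left side: (1/(2π)) [∫_0^π 5^2 dx + ∫_π^{2π} (-5)^2 dx] = (1/(2π)) · (25π + 25π) = (25 + 25)/2 = 25.
So Σ_{n ∈ Z} |c_n|^2 = 25.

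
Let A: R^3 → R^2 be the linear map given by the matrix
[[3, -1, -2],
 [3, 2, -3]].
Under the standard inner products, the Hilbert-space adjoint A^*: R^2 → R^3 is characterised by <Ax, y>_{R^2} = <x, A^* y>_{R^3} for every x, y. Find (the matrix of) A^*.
A^* = A^T =
[[3, 3],
 [-1, 2],
 [-2, -3]]

For real matrices with standard dot products, the defining identity <Ax, y> = <x, A^* y> gives (Ax)^T y = x^T (A^*) y, i.e. x^T A^T y = x^T (A^*) y. Since this holds for all x, y, we must have A^* = A^T. Therefore
A^* =
[[3, 3],
 [-1, 2],
 [-2, -3]].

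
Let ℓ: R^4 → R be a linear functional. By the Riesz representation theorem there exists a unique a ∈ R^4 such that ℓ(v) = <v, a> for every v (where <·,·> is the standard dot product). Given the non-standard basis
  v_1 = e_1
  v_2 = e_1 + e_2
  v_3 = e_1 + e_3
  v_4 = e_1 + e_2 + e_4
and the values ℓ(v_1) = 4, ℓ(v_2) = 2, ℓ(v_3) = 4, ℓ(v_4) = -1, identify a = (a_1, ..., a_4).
a = (4, -2, 0, -3)

Write a = (a_1, ..., a_4) in the standard basis. For each basis vector v_i, ℓ(v_i) = <v_i, a> is a linear equation in the a_j's. Collect the n equations into a matrix system V a = ℓ, where row i of V is v_i (expressed in the standard basis). Since V is invertible (lower-triangular with 1s on the diagonal, up to permutation), solve by back-substitution:
  V =
[[1, 0, 0, 0],
 [1, 1, 0, 0],
 [1, 0, 1, 0],
 [1, 1, 0, 1]]
  V a = (4, 2, 4, -1)
Solving gives a = (4, -2, 0, -3).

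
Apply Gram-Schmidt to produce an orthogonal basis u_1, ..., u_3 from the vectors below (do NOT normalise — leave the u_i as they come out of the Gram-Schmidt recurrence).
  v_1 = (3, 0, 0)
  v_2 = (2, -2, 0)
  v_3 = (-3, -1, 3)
Orthogonal basis:
  u_1 = (3, 0, 0)
  u_2 = (0, -2, 0)
  u_3 = (0, 0, 3)

Apply the Gram-Schmidt recurrence
  u_1 = v_1
  u_i = v_i − Σ_{j<i} ((v_i · u_j) / (u_j · u_j)) · u_j.

Step by step this gives:
  u_1 = (3, 0, 0)
  u_2 = (0, -2, 0)
  u_3 = (0, 0, 3)

Orthogonality check:
  u_2 · u_1 = 0 (should be 0)
  u_3 · u_1 = 0 (should be 0)
  u_3 · u_2 = 0 (should be 0)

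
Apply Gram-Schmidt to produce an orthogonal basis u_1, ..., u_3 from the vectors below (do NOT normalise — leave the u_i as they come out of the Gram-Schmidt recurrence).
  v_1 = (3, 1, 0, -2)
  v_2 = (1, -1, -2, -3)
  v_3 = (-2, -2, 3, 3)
Orthogonal basis:
  u_1 = (3, 1, 0, -2)
  u_2 = (-5/7, -11/7, -2, -13/7)
  u_3 = (38/73, -150/73, 121/73, -18/73)

Apply the Gram-Schmidt recurrence
  u_1 = v_1
  u_i = v_i − Σ_{j<i} ((v_i · u_j) / (u_j · u_j)) · u_j.

Step by step this gives:
  u_1 = (3, 1, 0, -2)
  u_2 = (-5/7, -11/7, -2, -13/7)
  u_3 = (38/73, -150/73, 121/73, -18/73)

Orthogonality check:
  u_2 · u_1 = 0 (should be 0)
  u_3 · u_1 = 0 (should be 0)
  u_3 · u_2 = 0 (should be 0)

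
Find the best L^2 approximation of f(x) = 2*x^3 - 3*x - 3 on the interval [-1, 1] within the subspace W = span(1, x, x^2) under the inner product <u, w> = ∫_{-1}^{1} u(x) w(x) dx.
g(x) = -9*x/5 - 3

The best approximation g ∈ W is the orthogonal projection of f onto W. Writing g = a_0 + a_1 x + a_2 x^2, the coefficients solve the normal equations G · a = b where
  G_{ij} = <φ_i, φ_j> and b_i = <f, φ_i>, with φ_0 = 1, φ_1 = x, φ_2 = x^2.
G =
  [2, 0, 2/3]
  [0, 2/3, 0]
  [2/3, 0, 2/5],
b = (-6, -6/5, -2).
Solving gives a_0 = -3, a_1 = -9/5, a_2 = 0, so
  g(x) = -9*x/5 - 3.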